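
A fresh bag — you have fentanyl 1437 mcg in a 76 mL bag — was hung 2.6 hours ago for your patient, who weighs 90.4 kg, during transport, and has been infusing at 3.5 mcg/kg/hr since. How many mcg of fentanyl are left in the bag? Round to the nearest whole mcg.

614 mcg

Dose = 3.5 mcg/kg/hr × 90.4 kg = 316.4 mcg/hr
Concentration = 1437 mcg ÷ 76 mL = 18.90789 mcg/mL
Rate = 316.4 mcg/hr ÷ 18.90789 mcg/mL = 16.73375 mL/hr
Volume infused = 16.73375 mL/hr × 2.6 hr = 43.50775 mL
Volume remaining = 76 − 43.50775 = 32.49225 mL
Drug remaining = 32.49225 mL × 18.90789 mcg/mL = 614.36 mcg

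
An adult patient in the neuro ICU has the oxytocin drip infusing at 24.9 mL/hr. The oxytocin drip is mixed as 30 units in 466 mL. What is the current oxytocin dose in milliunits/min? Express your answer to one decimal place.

26.7 milliunits/min

Concentration = 30 units ÷ 466 mL = 0.06437768 units/mL = 64.37768 milliunits/mL
Drug rate = 24.9 mL/hr × 64.37768 milliunits/mL = 1603.004 milliunits/hr
1603.004 milliunits/hr ÷ 60 min/hr = 26.71674 milliunits/min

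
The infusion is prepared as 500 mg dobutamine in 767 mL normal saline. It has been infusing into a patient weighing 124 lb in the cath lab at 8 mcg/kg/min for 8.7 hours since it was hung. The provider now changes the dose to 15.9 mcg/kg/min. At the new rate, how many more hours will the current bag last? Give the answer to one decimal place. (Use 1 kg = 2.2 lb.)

Initial rate:
Weight = 124 lb ÷ 2.2 lb/kg = 56.36364 kg
Dose = 8 mcg/kg/min × 56.36364 kg = 450.9091 mcg/min
450.9091 mcg/min × 60 min/hr = 27054.55 mcg/hr
Concentration = 500 mg ÷ 767 mL = 0.6518905 mg/mL = 651.8905 mcg/mL
Rate = 27054.55 mcg/hr ÷ 651.8905 mcg/mL = 41.50167 mL/hr
Volume infused so far = 41.50167 mL/hr × 8.7 hr = 361.0646 mL
Volume remaining = 767 − 361.0646 = 405.9354 mL
New rate:
Dose = 15.9 mcg/kg/min × 56.36364 kg = 896.1818 mcg/min
896.1818 mcg/min × 60 min/hr = 53770.91 mcg/hr
Rate = 53770.91 mcg/hr ÷ 651.8905 mcg/mL = 82.48457 mL/hr
Time remaining = 405.9354 mL ÷ 82.48457 mL/hr = 4.92135 hr

4.9 hours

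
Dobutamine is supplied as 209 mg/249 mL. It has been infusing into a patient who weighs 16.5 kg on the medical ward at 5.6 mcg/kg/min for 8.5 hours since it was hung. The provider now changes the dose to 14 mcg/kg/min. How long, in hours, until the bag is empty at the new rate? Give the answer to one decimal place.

11.7 hours

Initial rate:
Dose = 5.6 mcg/kg/min × 16.5 kg = 92.4 mcg/min
92.4 mcg/min × 60 min/hr = 5544 mcg/hr
Concentration = 209 mg ÷ 249 mL = 0.8393574 mg/mL = 839.3574 mcg/mL
Rate = 5544 mcg/hr ÷ 839.3574 mcg/mL = 6.605053 mL/hr
Volume infused so far = 6.605053 mL/hr × 8.5 hr = 56.14295 mL
Volume remaining = 249 − 56.14295 = 192.8571 mL
New rate:
Dose = 14 mcg/kg/min × 16.5 kg = 231 mcg/min
231 mcg/min × 60 min/hr = 13860 mcg/hr
Rate = 13860 mcg/hr ÷ 839.3574 mcg/mL = 16.51263 mL/hr
Time remaining = 192.8571 mL ÷ 16.51263 mL/hr = 11.67937 hr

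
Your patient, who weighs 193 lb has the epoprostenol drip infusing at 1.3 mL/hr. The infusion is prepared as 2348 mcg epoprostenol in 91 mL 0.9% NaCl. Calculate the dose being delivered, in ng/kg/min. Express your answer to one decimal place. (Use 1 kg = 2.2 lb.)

6.4 ng/kg/min

Weight = 193 lb ÷ 2.2 lb/kg = 87.72727 kg
Concentration = 2348 mcg ÷ 91 mL = 25.8022 mcg/mL = 25802.2 ng/mL
Drug rate = 1.3 mL/hr × 25802.2 ng/mL = 33542.86 ng/hr
33542.86 ng/hr ÷ 60 min/hr = 559.0476 ng/min
559.0476 ng/min ÷ 87.72727 kg = 6.372564 ng/kg/min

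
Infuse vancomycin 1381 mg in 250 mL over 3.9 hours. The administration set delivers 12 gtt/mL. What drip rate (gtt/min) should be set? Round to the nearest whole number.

250 mL ÷ (3.9 hr × 60 = 234 min) = 1.068376 mL/min
1.068376 mL/min × 12 gtt/mL = 12.82051 gtt/min

13 gtt/min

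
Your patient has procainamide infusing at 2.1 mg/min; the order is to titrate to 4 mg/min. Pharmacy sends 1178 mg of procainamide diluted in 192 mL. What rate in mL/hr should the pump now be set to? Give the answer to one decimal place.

4 mg/min × 60 min/hr = 240 mg/hr
Concentration = 1178 mg ÷ 192 mL = 6.135417 mg/mL
Rate = 240 mg/hr ÷ 6.135417 mg/mL = 39.11715 mL/hr

39.1 mL/hr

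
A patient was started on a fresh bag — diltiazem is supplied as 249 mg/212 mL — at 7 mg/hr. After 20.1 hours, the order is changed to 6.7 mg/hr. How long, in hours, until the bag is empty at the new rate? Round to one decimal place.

Initial rate:
Concentration = 249 mg ÷ 212 mL = 1.174528 mg/mL
Rate = 7 mg/hr ÷ 1.174528 mg/mL = 5.959839 mL/hr
Volume infused so far = 5.959839 mL/hr × 20.1 hr = 119.7928 mL
Volume remaining = 212 − 119.7928 = 92.20723 mL
New rate:
Rate = 6.7 mg/hr ÷ 1.174528 mg/mL = 5.704418 mL/hr
Time remaining = 92.20723 mL ÷ 5.704418 mL/hr = 16.16418 hr

16.2 hours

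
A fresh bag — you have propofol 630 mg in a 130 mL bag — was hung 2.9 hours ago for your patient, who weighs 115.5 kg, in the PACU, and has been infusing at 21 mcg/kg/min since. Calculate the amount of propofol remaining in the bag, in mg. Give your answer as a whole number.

Dose = 21 mcg/kg/min × 115.5 kg = 2425.5 mcg/min
2425.5 mcg/min × 60 min/hr = 145530 mcg/hr
Concentration = 630 mg ÷ 130 mL = 4.846154 mg/mL = 4846.154 mcg/mL
Rate = 145530 mcg/hr ÷ 4846.154 mcg/mL = 30.03 mL/hr
Volume infused = 30.03 mL/hr × 2.9 hr = 87.087 mL
Volume remaining = 130 − 87.087 = 42.913 mL
Drug remaining = 42.913 mL × 4846.154 mcg/mL = 207963 mcg = 207.963 mg

208 mg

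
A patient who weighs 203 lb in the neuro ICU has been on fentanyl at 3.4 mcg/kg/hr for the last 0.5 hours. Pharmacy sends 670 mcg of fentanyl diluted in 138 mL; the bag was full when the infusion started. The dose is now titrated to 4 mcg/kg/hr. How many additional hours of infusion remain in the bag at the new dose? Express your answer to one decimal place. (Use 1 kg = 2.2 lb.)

Initial rate:
Weight = 203 lb ÷ 2.2 lb/kg = 92.27273 kg
Dose = 3.4 mcg/kg/hr × 92.27273 kg = 313.7273 mcg/hr
Concentration = 670 mcg ÷ 138 mL = 4.855072 mcg/mL
Rate = 313.7273 mcg/hr ÷ 4.855072 mcg/mL = 64.61845 mL/hr
Volume infused so far = 64.61845 mL/hr × 0.5 hr = 32.30923 mL
Volume remaining = 138 − 32.30923 = 105.6908 mL
New rate:
Dose = 4 mcg/kg/hr × 92.27273 kg = 369.0909 mcg/hr
Rate = 369.0909 mcg/hr ÷ 4.855072 mcg/mL = 76.02171 mL/hr
Time remaining = 105.6908 mL ÷ 76.02171 mL/hr = 1.390271 hr

1.4 hours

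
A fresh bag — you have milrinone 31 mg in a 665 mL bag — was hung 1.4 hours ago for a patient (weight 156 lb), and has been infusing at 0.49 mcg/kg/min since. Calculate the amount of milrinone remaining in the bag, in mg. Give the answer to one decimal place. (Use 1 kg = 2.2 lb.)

28.1 mg

Weight = 156 lb ÷ 2.2 lb/kg = 70.90909 kg
Dose = 0.49 mcg/kg/min × 70.90909 kg = 34.74545 mcg/min
34.74545 mcg/min × 60 min/hr = 2084.727 mcg/hr
Concentration = 31 mg ÷ 665 mL = 0.04661654 mg/mL = 46.61654 mcg/mL
Rate = 2084.727 mcg/hr ÷ 46.61654 mcg/mL = 44.72076 mL/hr
Volume infused = 44.72076 mL/hr × 1.4 hr = 62.60907 mL
Volume remaining = 665 − 62.60907 = 602.3909 mL
Drug remaining = 602.3909 mL × 46.61654 mcg/mL = 28081.38 mcg = 28.08138 mg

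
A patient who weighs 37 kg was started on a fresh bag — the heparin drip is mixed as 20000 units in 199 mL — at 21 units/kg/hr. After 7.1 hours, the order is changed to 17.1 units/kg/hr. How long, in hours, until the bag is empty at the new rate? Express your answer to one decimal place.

Initial rate:
Dose = 21 units/kg/hr × 37 kg = 777 units/hr
Concentration = 20000 units ÷ 199 mL = 100.5025 units/mL
Rate = 777 units/hr ÷ 100.5025 units/mL = 7.73115 mL/hr
Volume infused so far = 7.73115 mL/hr × 7.1 hr = 54.89116 mL
Volume remaining = 199 − 54.89116 = 144.1088 mL
New rate:
Dose = 17.1 units/kg/hr × 37 kg = 632.7 units/hr
Rate = 632.7 units/hr ÷ 100.5025 units/mL = 6.295365 mL/hr
Time remaining = 144.1088 mL ÷ 6.295365 mL/hr = 22.89126 hr

22.9 hours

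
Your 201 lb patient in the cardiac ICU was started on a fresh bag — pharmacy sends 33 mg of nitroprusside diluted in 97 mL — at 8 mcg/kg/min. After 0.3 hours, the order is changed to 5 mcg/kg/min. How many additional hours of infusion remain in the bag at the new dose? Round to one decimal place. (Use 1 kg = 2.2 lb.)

0.7 hours

Initial rate:
Weight = 201 lb ÷ 2.2 lb/kg = 91.36364 kg
Dose = 8 mcg/kg/min × 91.36364 kg = 730.9091 mcg/min
730.9091 mcg/min × 60 min/hr = 43854.55 mcg/hr
Concentration = 33 mg ÷ 97 mL = 0.3402062 mg/mL = 340.2062 mcg/mL
Rate = 43854.55 mcg/hr ÷ 340.2062 mcg/mL = 128.9058 mL/hr
Volume infused so far = 128.9058 mL/hr × 0.3 hr = 38.67174 mL
Volume remaining = 97 − 38.67174 = 58.32826 mL
New rate:
Dose = 5 mcg/kg/min × 91.36364 kg = 456.8182 mcg/min
456.8182 mcg/min × 60 min/hr = 27409.09 mcg/hr
Rate = 27409.09 mcg/hr ÷ 340.2062 mcg/mL = 80.56612 mL/hr
Time remaining = 58.32826 mL ÷ 80.56612 mL/hr = 0.7239801 hr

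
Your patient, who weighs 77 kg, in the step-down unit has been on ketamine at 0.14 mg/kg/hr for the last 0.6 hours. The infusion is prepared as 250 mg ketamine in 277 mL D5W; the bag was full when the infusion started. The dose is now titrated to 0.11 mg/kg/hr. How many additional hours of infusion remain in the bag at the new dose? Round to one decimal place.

Initial rate:
Dose = 0.14 mg/kg/hr × 77 kg = 10.78 mg/hr
Concentration = 250 mg ÷ 277 mL = 0.9025271 mg/mL
Rate = 10.78 mg/hr ÷ 0.9025271 mg/mL = 11.94424 mL/hr
Volume infused so far = 11.94424 mL/hr × 0.6 hr = 7.166544 mL
Volume remaining = 277 − 7.166544 = 269.8335 mL
New rate:
Dose = 0.11 mg/kg/hr × 77 kg = 8.47 mg/hr
Rate = 8.47 mg/hr ÷ 0.9025271 mg/mL = 9.38476 mL/hr
Time remaining = 269.8335 mL ÷ 9.38476 mL/hr = 28.7523 hr

28.8 hours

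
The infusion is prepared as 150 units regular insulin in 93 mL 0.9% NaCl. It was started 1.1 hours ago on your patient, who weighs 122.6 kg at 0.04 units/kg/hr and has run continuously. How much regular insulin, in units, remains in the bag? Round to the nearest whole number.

145 units

Dose = 0.04 units/kg/hr × 122.6 kg = 4.904 units/hr
Concentration = 150 units ÷ 93 mL = 1.612903 units/mL
Rate = 4.904 units/hr ÷ 1.612903 units/mL = 3.04048 mL/hr
Volume infused = 3.04048 mL/hr × 1.1 hr = 3.344528 mL
Volume remaining = 93 − 3.344528 = 89.65547 mL
Drug remaining = 89.65547 mL × 1.612903 units/mL = 144.6056 units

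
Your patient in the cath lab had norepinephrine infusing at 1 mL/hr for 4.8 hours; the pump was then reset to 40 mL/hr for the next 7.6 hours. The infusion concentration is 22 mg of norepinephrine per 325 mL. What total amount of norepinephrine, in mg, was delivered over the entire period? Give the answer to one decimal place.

Concentration = 22 mg ÷ 325 mL = 0.06769231 mg/mL
Stage 1: 1 mL/hr × 4.8 hr = 4.8 mL → 4.8 mL × 0.06769231 mg/mL = 0.3249231 mg
Stage 2: 40 mL/hr × 7.6 hr = 304 mL → 304 mL × 0.06769231 mg/mL = 20.57846 mg
Total = 0.3249231 + 20.57846 = 20.90338 mg

20.9 mg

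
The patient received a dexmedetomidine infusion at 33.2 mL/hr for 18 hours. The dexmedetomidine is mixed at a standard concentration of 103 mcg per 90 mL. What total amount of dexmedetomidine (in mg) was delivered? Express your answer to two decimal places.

Concentration = 103 mcg ÷ 90 mL = 1.144444 mcg/mL
Drug rate = 33.2 mL/hr × 1.144444 mcg/mL = 37.99556 mcg/hr
Total = 37.99556 mcg/hr × 18 hr = 683.92 mcg = 0.68392 mg

0.68 mg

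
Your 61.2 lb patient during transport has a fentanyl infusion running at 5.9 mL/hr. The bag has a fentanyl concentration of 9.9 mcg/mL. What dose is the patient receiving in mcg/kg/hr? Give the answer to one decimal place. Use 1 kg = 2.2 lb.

Weight = 61.2 lb ÷ 2.2 lb/kg = 27.81818 kg
Drug rate = 5.9 mL/hr × 9.9 mcg/mL = 58.41 mcg/hr
58.41 mcg/hr ÷ 27.81818 kg = 2.099706 mcg/kg/hr

2.1 mcg/kg/hr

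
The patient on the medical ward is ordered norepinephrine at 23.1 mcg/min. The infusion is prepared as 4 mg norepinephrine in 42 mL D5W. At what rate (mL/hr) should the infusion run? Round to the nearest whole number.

23.1 mcg/min × 60 min/hr = 1386 mcg/hr
Concentration = 4 mg ÷ 42 mL = 0.0952381 mg/mL = 95.2381 mcg/mL
Rate = 1386 mcg/hr ÷ 95.2381 mcg/mL = 14.553 mL/hr

15 mL/hr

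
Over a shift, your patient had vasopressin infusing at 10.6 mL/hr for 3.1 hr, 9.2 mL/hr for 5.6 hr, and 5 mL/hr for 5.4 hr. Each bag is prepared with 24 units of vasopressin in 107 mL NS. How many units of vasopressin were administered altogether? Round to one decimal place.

Concentration = 24 units ÷ 107 mL = 0.2242991 units/mL
Stage 1: 10.6 mL/hr × 3.1 hr = 32.86 mL → 32.86 mL × 0.2242991 units/mL = 7.370467 units
Stage 2: 9.2 mL/hr × 5.6 hr = 51.52 mL → 51.52 mL × 0.2242991 units/mL = 11.55589 units
Stage 3: 5 mL/hr × 5.4 hr = 27 mL → 27 mL × 0.2242991 units/mL = 6.056075 units
Total = 7.370467 + 11.55589 + 6.056075 = 24.98243 units

25.0 units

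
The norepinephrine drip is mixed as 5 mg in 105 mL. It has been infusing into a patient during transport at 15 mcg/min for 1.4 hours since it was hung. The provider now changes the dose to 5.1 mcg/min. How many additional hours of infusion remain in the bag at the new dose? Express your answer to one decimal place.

Initial rate:
15 mcg/min × 60 min/hr = 900 mcg/hr
Concentration = 5 mg ÷ 105 mL = 0.04761905 mg/mL = 47.61905 mcg/mL
Rate = 900 mcg/hr ÷ 47.61905 mcg/mL = 18.9 mL/hr
Volume infused so far = 18.9 mL/hr × 1.4 hr = 26.46 mL
Volume remaining = 105 − 26.46 = 78.54 mL
New rate:
5.1 mcg/min × 60 min/hr = 306 mcg/hr
Rate = 306 mcg/hr ÷ 47.61905 mcg/mL = 6.426 mL/hr
Time remaining = 78.54 mL ÷ 6.426 mL/hr = 12.22222 hr

12.2 hours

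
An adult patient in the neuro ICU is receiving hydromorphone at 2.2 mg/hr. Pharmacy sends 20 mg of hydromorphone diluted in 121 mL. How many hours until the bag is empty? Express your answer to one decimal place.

9.1 hours

Concentration = 20 mg ÷ 121 mL = 0.1652893 mg/mL
Rate = 2.2 mg/hr ÷ 0.1652893 mg/mL = 13.31 mL/hr
Duration = 121 mL ÷ 13.31 mL/hr = 9.090909 hr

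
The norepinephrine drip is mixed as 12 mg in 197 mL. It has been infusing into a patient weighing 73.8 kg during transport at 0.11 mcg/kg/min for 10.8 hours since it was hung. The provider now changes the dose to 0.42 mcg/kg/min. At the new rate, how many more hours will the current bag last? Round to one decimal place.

3.6 hours

Initial rate:
Dose = 0.11 mcg/kg/min × 73.8 kg = 8.118 mcg/min
8.118 mcg/min × 60 min/hr = 487.08 mcg/hr
Concentration = 12 mg ÷ 197 mL = 0.06091371 mg/mL = 60.91371 mcg/mL
Rate = 487.08 mcg/hr ÷ 60.91371 mcg/mL = 7.99623 mL/hr
Volume infused so far = 7.99623 mL/hr × 10.8 hr = 86.35928 mL
Volume remaining = 197 − 86.35928 = 110.6407 mL
New rate:
Dose = 0.42 mcg/kg/min × 73.8 kg = 30.996 mcg/min
30.996 mcg/min × 60 min/hr = 1859.76 mcg/hr
Rate = 1859.76 mcg/hr ÷ 60.91371 mcg/mL = 30.53106 mL/hr
Time remaining = 110.6407 mL ÷ 30.53106 mL/hr = 3.623874 hr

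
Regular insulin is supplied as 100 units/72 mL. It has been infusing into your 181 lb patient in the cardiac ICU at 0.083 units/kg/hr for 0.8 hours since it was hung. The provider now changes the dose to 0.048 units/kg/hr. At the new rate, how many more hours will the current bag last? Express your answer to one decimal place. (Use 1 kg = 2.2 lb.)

Initial rate:
Weight = 181 lb ÷ 2.2 lb/kg = 82.27273 kg
Dose = 0.083 units/kg/hr × 82.27273 kg = 6.828636 units/hr
Concentration = 100 units ÷ 72 mL = 1.388889 units/mL
Rate = 6.828636 units/hr ÷ 1.388889 units/mL = 4.916618 mL/hr
Volume infused so far = 4.916618 mL/hr × 0.8 hr = 3.933295 mL
Volume remaining = 72 − 3.933295 = 68.06671 mL
New rate:
Dose = 0.048 units/kg/hr × 82.27273 kg = 3.949091 units/hr
Rate = 3.949091 units/hr ÷ 1.388889 units/mL = 2.843345 mL/hr
Time remaining = 68.06671 mL ÷ 2.843345 mL/hr = 23.93895 hr

23.9 hours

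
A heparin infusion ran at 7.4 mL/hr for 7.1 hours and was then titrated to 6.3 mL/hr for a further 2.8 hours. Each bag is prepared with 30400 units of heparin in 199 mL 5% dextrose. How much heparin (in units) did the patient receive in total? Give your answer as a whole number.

10721 units

Concentration = 30400 units ÷ 199 mL = 152.7638 units/mL
Stage 1: 7.4 mL/hr × 7.1 hr = 52.54 mL → 52.54 mL × 152.7638 units/mL = 8026.211 units
Stage 2: 6.3 mL/hr × 2.8 hr = 17.64 mL → 17.64 mL × 152.7638 units/mL = 2694.754 units
Total = 8026.211 + 2694.754 = 10720.96 units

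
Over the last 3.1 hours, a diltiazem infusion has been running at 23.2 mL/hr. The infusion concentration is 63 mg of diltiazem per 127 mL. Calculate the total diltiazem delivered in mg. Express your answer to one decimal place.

35.7 mg

Concentration = 63 mg ÷ 127 mL = 0.496063 mg/mL
Drug rate = 23.2 mL/hr × 0.496063 mg/mL = 11.50866 mg/hr
Total = 11.50866 mg/hr × 3.1 hr = 35.67685 mg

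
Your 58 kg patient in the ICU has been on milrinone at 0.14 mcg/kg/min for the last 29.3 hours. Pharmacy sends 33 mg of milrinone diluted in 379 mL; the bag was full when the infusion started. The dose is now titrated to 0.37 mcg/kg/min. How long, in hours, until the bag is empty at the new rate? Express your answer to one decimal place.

Initial rate:
Dose = 0.14 mcg/kg/min × 58 kg = 8.12 mcg/min
8.12 mcg/min × 60 min/hr = 487.2 mcg/hr
Concentration = 33 mg ÷ 379 mL = 0.08707124 mg/mL = 87.07124 mcg/mL
Rate = 487.2 mcg/hr ÷ 87.07124 mcg/mL = 5.595418 mL/hr
Volume infused so far = 5.595418 mL/hr × 29.3 hr = 163.9458 mL
Volume remaining = 379 − 163.9458 = 215.0542 mL
New rate:
Dose = 0.37 mcg/kg/min × 58 kg = 21.46 mcg/min
21.46 mcg/min × 60 min/hr = 1287.6 mcg/hr
Rate = 1287.6 mcg/hr ÷ 87.07124 mcg/mL = 14.78789 mL/hr
Time remaining = 215.0542 mL ÷ 14.78789 mL/hr = 14.54259 hr

14.5 hours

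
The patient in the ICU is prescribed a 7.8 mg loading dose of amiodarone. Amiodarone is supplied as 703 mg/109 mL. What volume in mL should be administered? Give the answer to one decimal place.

Concentration = 703 mg ÷ 109 mL = 6.449541 mg/mL
Volume = 7.8 mg ÷ 6.449541 mg/mL = 1.209388 mL

1.2 mL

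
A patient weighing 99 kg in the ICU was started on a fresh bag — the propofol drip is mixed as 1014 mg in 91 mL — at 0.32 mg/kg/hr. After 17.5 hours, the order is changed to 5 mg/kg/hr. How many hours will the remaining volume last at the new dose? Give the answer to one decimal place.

Initial rate:
Dose = 0.32 mg/kg/hr × 99 kg = 31.68 mg/hr
Concentration = 1014 mg ÷ 91 mL = 11.14286 mg/mL
Rate = 31.68 mg/hr ÷ 11.14286 mg/mL = 2.843077 mL/hr
Volume infused so far = 2.843077 mL/hr × 17.5 hr = 49.75385 mL
Volume remaining = 91 − 49.75385 = 41.24615 mL
New rate:
Dose = 5 mg/kg/hr × 99 kg = 495 mg/hr
Rate = 495 mg/hr ÷ 11.14286 mg/mL = 44.42308 mL/hr
Time remaining = 41.24615 mL ÷ 44.42308 mL/hr = 0.9284848 hr

0.9 hours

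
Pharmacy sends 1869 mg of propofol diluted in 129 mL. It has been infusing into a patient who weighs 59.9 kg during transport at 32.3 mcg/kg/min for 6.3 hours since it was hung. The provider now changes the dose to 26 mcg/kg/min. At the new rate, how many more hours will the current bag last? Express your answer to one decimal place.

Initial rate:
Dose = 32.3 mcg/kg/min × 59.9 kg = 1934.77 mcg/min
1934.77 mcg/min × 60 min/hr = 116086.2 mcg/hr
Concentration = 1869 mg ÷ 129 mL = 14.48837 mg/mL = 14488.37 mcg/mL
Rate = 116086.2 mcg/hr ÷ 14488.37 mcg/mL = 8.01237 mL/hr
Volume infused so far = 8.01237 mL/hr × 6.3 hr = 50.47793 mL
Volume remaining = 129 − 50.47793 = 78.52207 mL
New rate:
Dose = 26 mcg/kg/min × 59.9 kg = 1557.4 mcg/min
1557.4 mcg/min × 60 min/hr = 93444 mcg/hr
Rate = 93444 mcg/hr ÷ 14488.37 mcg/mL = 6.449586 mL/hr
Time remaining = 78.52207 mL ÷ 6.449586 mL/hr = 12.17475 hr

12.2 hours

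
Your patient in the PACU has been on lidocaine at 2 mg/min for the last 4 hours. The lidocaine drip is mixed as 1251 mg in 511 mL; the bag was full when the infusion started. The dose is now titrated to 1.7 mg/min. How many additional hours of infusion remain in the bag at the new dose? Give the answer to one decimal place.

Initial rate:
2 mg/min × 60 min/hr = 120 mg/hr
Concentration = 1251 mg ÷ 511 mL = 2.448141 mg/mL
Rate = 120 mg/hr ÷ 2.448141 mg/mL = 49.01679 mL/hr
Volume infused so far = 49.01679 mL/hr × 4 hr = 196.0671 mL
Volume remaining = 511 − 196.0671 = 314.9329 mL
New rate:
1.7 mg/min × 60 min/hr = 102 mg/hr
Rate = 102 mg/hr ÷ 2.448141 mg/mL = 41.66427 mL/hr
Time remaining = 314.9329 mL ÷ 41.66427 mL/hr = 7.558824 hr

7.6 hours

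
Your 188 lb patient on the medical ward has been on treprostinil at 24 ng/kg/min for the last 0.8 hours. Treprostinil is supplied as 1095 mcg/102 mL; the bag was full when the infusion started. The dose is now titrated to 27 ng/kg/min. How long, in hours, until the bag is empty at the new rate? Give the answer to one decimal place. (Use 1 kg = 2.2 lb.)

7.2 hours

Initial rate:
Weight = 188 lb ÷ 2.2 lb/kg = 85.45455 kg
Dose = 24 ng/kg/min × 85.45455 kg = 2050.909 ng/min
2050.909 ng/min × 60 min/hr = 123054.5 ng/hr
Concentration = 1095 mcg ÷ 102 mL = 10.73529 mcg/mL = 10735.29 ng/mL
Rate = 123054.5 ng/hr ÷ 10735.29 ng/mL = 11.46262 mL/hr
Volume infused so far = 11.46262 mL/hr × 0.8 hr = 9.170092 mL
Volume remaining = 102 − 9.170092 = 92.82991 mL
New rate:
Dose = 27 ng/kg/min × 85.45455 kg = 2307.273 ng/min
2307.273 ng/min × 60 min/hr = 138436.4 ng/hr
Rate = 138436.4 ng/hr ÷ 10735.29 ng/mL = 12.89544 mL/hr
Time remaining = 92.82991 mL ÷ 12.89544 mL/hr = 7.19866 hr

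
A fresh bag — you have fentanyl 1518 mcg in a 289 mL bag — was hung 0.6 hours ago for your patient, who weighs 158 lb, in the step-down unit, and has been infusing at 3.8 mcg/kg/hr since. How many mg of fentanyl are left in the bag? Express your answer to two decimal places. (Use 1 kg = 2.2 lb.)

1.35 mg

Weight = 158 lb ÷ 2.2 lb/kg = 71.81818 kg
Dose = 3.8 mcg/kg/hr × 71.81818 kg = 272.9091 mcg/hr
Concentration = 1518 mcg ÷ 289 mL = 5.252595 mcg/mL
Rate = 272.9091 mcg/hr ÷ 5.252595 mcg/mL = 51.957 mL/hr
Volume infused = 51.957 mL/hr × 0.6 hr = 31.1742 mL
Volume remaining = 289 − 31.1742 = 257.8258 mL
Drug remaining = 257.8258 mL × 5.252595 mcg/mL = 1354.255 mcg = 1.354255 mg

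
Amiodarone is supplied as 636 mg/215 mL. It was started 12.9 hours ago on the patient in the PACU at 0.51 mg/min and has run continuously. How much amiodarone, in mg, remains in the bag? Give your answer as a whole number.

0.51 mg/min × 60 min/hr = 30.6 mg/hr
Concentration = 636 mg ÷ 215 mL = 2.95814 mg/mL
Rate = 30.6 mg/hr ÷ 2.95814 mg/mL = 10.34434 mL/hr
Volume infused = 10.34434 mL/hr × 12.9 hr = 133.442 mL
Volume remaining = 215 − 133.442 = 81.55802 mL
Drug remaining = 81.55802 mL × 2.95814 mg/mL = 241.26 mg

241 mg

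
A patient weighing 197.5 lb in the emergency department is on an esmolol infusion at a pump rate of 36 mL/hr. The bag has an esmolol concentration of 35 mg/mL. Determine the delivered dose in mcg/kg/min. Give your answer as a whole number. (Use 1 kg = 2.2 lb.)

234 mcg/kg/min

Weight = 197.5 lb ÷ 2.2 lb/kg = 89.77273 kg
Concentration = 35 mg/mL = 35000 mcg/mL
Drug rate = 36 mL/hr × 35000 mcg/mL = 1260000 mcg/hr
1260000 mcg/hr ÷ 60 min/hr = 21000 mcg/min
21000 mcg/min ÷ 89.77273 kg = 233.9241 mcg/kg/min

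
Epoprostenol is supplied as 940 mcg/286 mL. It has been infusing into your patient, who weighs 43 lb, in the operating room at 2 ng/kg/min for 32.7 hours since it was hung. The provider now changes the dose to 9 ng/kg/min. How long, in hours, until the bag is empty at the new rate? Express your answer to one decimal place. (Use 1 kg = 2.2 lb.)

81.8 hours

Initial rate:
Weight = 43 lb ÷ 2.2 lb/kg = 19.54545 kg
Dose = 2 ng/kg/min × 19.54545 kg = 39.09091 ng/min
39.09091 ng/min × 60 min/hr = 2345.455 ng/hr
Concentration = 940 mcg ÷ 286 mL = 3.286713 mcg/mL = 3286.713 ng/mL
Rate = 2345.455 ng/hr ÷ 3286.713 ng/mL = 0.713617 mL/hr
Volume infused so far = 0.713617 mL/hr × 32.7 hr = 23.33528 mL
Volume remaining = 286 − 23.33528 = 262.6647 mL
New rate:
Dose = 9 ng/kg/min × 19.54545 kg = 175.9091 ng/min
175.9091 ng/min × 60 min/hr = 10554.55 ng/hr
Rate = 10554.55 ng/hr ÷ 3286.713 ng/mL = 3.211277 mL/hr
Time remaining = 262.6647 mL ÷ 3.211277 mL/hr = 81.79449 hr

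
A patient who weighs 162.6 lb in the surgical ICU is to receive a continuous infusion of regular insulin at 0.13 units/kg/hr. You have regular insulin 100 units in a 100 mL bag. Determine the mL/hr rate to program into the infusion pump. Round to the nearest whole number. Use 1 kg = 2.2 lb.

10 mL/hr

Weight = 162.6 lb ÷ 2.2 lb/kg = 73.90909 kg
Dose = 0.13 units/kg/hr × 73.90909 kg = 9.608182 units/hr
Concentration = 100 units ÷ 100 mL = 1 units/mL
Rate = 9.608182 units/hr ÷ 1 units/mL = 9.608182 mL/hr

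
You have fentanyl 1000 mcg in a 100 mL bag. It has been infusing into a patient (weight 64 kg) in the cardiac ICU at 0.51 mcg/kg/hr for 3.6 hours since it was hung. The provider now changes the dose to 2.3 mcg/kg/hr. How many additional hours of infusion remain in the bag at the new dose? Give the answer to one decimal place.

Initial rate:
Dose = 0.51 mcg/kg/hr × 64 kg = 32.64 mcg/hr
Concentration = 1000 mcg ÷ 100 mL = 10 mcg/mL
Rate = 32.64 mcg/hr ÷ 10 mcg/mL = 3.264 mL/hr
Volume infused so far = 3.264 mL/hr × 3.6 hr = 11.7504 mL
Volume remaining = 100 − 11.7504 = 88.2496 mL
New rate:
Dose = 2.3 mcg/kg/hr × 64 kg = 147.2 mcg/hr
Rate = 147.2 mcg/hr ÷ 10 mcg/mL = 14.72 mL/hr
Time remaining = 88.2496 mL ÷ 14.72 mL/hr = 5.995217 hr

6.0 hours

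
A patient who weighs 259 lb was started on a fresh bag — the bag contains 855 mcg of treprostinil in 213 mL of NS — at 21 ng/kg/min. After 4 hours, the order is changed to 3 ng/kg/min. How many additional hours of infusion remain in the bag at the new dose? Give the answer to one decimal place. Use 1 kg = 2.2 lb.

12.3 hours

Initial rate:
Weight = 259 lb ÷ 2.2 lb/kg = 117.7273 kg
Dose = 21 ng/kg/min × 117.7273 kg = 2472.273 ng/min
2472.273 ng/min × 60 min/hr = 148336.4 ng/hr
Concentration = 855 mcg ÷ 213 mL = 4.014085 mcg/mL = 4014.085 ng/mL
Rate = 148336.4 ng/hr ÷ 4014.085 ng/mL = 36.95397 mL/hr
Volume infused so far = 36.95397 mL/hr × 4 hr = 147.8159 mL
Volume remaining = 213 − 147.8159 = 65.18411 mL
New rate:
Dose = 3 ng/kg/min × 117.7273 kg = 353.1818 ng/min
353.1818 ng/min × 60 min/hr = 21190.91 ng/hr
Rate = 21190.91 ng/hr ÷ 4014.085 ng/mL = 5.279139 mL/hr
Time remaining = 65.18411 mL ÷ 5.279139 mL/hr = 12.34749 hr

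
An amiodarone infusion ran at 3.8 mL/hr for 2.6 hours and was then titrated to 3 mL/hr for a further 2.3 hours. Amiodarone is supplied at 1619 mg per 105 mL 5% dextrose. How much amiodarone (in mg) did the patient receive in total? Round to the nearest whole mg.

Concentration = 1619 mg ÷ 105 mL = 15.41905 mg/mL
Stage 1: 3.8 mL/hr × 2.6 hr = 9.88 mL → 9.88 mL × 15.41905 mg/mL = 152.3402 mg
Stage 2: 3 mL/hr × 2.3 hr = 6.9 mL → 6.9 mL × 15.41905 mg/mL = 106.3914 mg
Total = 152.3402 + 106.3914 = 258.7316 mg

259 mg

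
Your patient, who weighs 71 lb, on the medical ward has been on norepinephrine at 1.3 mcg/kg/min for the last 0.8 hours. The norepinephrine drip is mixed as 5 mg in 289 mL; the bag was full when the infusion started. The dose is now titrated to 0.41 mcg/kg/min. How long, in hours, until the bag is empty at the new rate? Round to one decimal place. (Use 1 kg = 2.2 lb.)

Initial rate:
Weight = 71 lb ÷ 2.2 lb/kg = 32.27273 kg
Dose = 1.3 mcg/kg/min × 32.27273 kg = 41.95455 mcg/min
41.95455 mcg/min × 60 min/hr = 2517.273 mcg/hr
Concentration = 5 mg ÷ 289 mL = 0.01730104 mg/mL = 17.30104 mcg/mL
Rate = 2517.273 mcg/hr ÷ 17.30104 mcg/mL = 145.4984 mL/hr
Volume infused so far = 145.4984 mL/hr × 0.8 hr = 116.3987 mL
Volume remaining = 289 − 116.3987 = 172.6013 mL
New rate:
Dose = 0.41 mcg/kg/min × 32.27273 kg = 13.23182 mcg/min
13.23182 mcg/min × 60 min/hr = 793.9091 mcg/hr
Rate = 793.9091 mcg/hr ÷ 17.30104 mcg/mL = 45.88795 mL/hr
Time remaining = 172.6013 mL ÷ 45.88795 mL/hr = 3.761365 hr

3.8 hours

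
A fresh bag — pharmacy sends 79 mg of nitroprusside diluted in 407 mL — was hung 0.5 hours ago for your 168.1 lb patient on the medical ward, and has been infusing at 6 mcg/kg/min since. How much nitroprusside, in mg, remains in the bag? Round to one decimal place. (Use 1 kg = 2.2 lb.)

65.2 mg

Weight = 168.1 lb ÷ 2.2 lb/kg = 76.40909 kg
Dose = 6 mcg/kg/min × 76.40909 kg = 458.4545 mcg/min
458.4545 mcg/min × 60 min/hr = 27507.27 mcg/hr
Concentration = 79 mg ÷ 407 mL = 0.1941032 mg/mL = 194.1032 mcg/mL
Rate = 27507.27 mcg/hr ÷ 194.1032 mcg/mL = 141.7147 mL/hr
Volume infused = 141.7147 mL/hr × 0.5 hr = 70.85734 mL
Volume remaining = 407 − 70.85734 = 336.1427 mL
Drug remaining = 336.1427 mL × 194.1032 mcg/mL = 65246.36 mcg = 65.24636 mg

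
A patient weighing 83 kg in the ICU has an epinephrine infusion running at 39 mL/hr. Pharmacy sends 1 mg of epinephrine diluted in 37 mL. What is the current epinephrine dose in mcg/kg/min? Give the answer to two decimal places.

Concentration = 1 mg ÷ 37 mL = 0.02702703 mg/mL = 27.02703 mcg/mL
Drug rate = 39 mL/hr × 27.02703 mcg/mL = 1054.054 mcg/hr
1054.054 mcg/hr ÷ 60 min/hr = 17.56757 mcg/min
17.56757 mcg/min ÷ 83 kg = 0.2116574 mcg/kg/min

0.21 mcg/kg/min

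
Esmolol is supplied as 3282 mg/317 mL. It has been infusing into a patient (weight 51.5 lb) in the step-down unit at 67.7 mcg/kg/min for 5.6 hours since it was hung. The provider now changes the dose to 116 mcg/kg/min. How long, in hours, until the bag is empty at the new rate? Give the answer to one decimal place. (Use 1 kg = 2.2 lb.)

16.9 hours

Initial rate:
Weight = 51.5 lb ÷ 2.2 lb/kg = 23.40909 kg
Dose = 67.7 mcg/kg/min × 23.40909 kg = 1584.795 mcg/min
1584.795 mcg/min × 60 min/hr = 95087.73 mcg/hr
Concentration = 3282 mg ÷ 317 mL = 10.35331 mg/mL = 10353.31 mcg/mL
Rate = 95087.73 mcg/hr ÷ 10353.31 mcg/mL = 9.184281 mL/hr
Volume infused so far = 9.184281 mL/hr × 5.6 hr = 51.43197 mL
Volume remaining = 317 − 51.43197 = 265.568 mL
New rate:
Dose = 116 mcg/kg/min × 23.40909 kg = 2715.455 mcg/min
2715.455 mcg/min × 60 min/hr = 162927.3 mcg/hr
Rate = 162927.3 mcg/hr ÷ 10353.31 mcg/mL = 15.73673 mL/hr
Time remaining = 265.568 mL ÷ 15.73673 mL/hr = 16.87568 hr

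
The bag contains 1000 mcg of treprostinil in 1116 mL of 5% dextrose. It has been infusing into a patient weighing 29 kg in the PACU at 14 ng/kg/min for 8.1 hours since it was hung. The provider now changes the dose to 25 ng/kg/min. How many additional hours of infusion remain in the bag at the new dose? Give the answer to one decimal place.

18.5 hours

Initial rate:
Dose = 14 ng/kg/min × 29 kg = 406 ng/min
406 ng/min × 60 min/hr = 24360 ng/hr
Concentration = 1000 mcg ÷ 1116 mL = 0.8960573 mcg/mL = 896.0573 ng/mL
Rate = 24360 ng/hr ÷ 896.0573 ng/mL = 27.18576 mL/hr
Volume infused so far = 27.18576 mL/hr × 8.1 hr = 220.2047 mL
Volume remaining = 1116 − 220.2047 = 895.7953 mL
New rate:
Dose = 25 ng/kg/min × 29 kg = 725 ng/min
725 ng/min × 60 min/hr = 43500 ng/hr
Rate = 43500 ng/hr ÷ 896.0573 ng/mL = 48.546 mL/hr
Time remaining = 895.7953 mL ÷ 48.546 mL/hr = 18.45251 hr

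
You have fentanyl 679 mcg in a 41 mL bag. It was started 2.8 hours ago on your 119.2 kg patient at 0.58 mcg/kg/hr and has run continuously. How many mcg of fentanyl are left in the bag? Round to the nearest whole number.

485 mcg

Dose = 0.58 mcg/kg/hr × 119.2 kg = 69.136 mcg/hr
Concentration = 679 mcg ÷ 41 mL = 16.56098 mcg/mL
Rate = 69.136 mcg/hr ÷ 16.56098 mcg/mL = 4.174633 mL/hr
Volume infused = 4.174633 mL/hr × 2.8 hr = 11.68897 mL
Volume remaining = 41 − 11.68897 = 29.31103 mL
Drug remaining = 29.31103 mL × 16.56098 mcg/mL = 485.4192 mcg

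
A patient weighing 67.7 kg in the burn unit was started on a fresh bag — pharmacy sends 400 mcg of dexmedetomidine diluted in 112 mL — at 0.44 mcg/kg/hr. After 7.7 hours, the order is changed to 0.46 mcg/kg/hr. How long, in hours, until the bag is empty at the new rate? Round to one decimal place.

Initial rate:
Dose = 0.44 mcg/kg/hr × 67.7 kg = 29.788 mcg/hr
Concentration = 400 mcg ÷ 112 mL = 3.571429 mcg/mL
Rate = 29.788 mcg/hr ÷ 3.571429 mcg/mL = 8.34064 mL/hr
Volume infused so far = 8.34064 mL/hr × 7.7 hr = 64.22293 mL
Volume remaining = 112 − 64.22293 = 47.77707 mL
New rate:
Dose = 0.46 mcg/kg/hr × 67.7 kg = 31.142 mcg/hr
Rate = 31.142 mcg/hr ÷ 3.571429 mcg/mL = 8.71976 mL/hr
Time remaining = 47.77707 mL ÷ 8.71976 mL/hr = 5.479173 hr

5.5 hours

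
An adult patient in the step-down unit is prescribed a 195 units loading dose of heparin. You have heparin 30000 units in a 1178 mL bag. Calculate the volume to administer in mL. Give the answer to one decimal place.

Concentration = 30000 units ÷ 1178 mL = 25.46689 units/mL
Volume = 195 units ÷ 25.46689 units/mL = 7.657 mL

7.7 mL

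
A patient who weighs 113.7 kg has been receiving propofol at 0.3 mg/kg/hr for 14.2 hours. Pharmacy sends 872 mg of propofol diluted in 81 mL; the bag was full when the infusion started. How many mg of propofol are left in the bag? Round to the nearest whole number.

Dose = 0.3 mg/kg/hr × 113.7 kg = 34.11 mg/hr
Concentration = 872 mg ÷ 81 mL = 10.76543 mg/mL
Rate = 34.11 mg/hr ÷ 10.76543 mg/mL = 3.168475 mL/hr
Volume infused = 3.168475 mL/hr × 14.2 hr = 44.99234 mL
Volume remaining = 81 − 44.99234 = 36.00766 mL
Drug remaining = 36.00766 mL × 10.76543 mg/mL = 387.638 mg

388 mg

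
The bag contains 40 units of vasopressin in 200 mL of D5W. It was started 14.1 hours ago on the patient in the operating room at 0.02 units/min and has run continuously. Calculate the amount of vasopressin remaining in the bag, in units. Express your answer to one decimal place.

23.1 units

0.02 units/min × 60 min/hr = 1.2 units/hr
Concentration = 40 units ÷ 200 mL = 0.2 units/mL
Rate = 1.2 units/hr ÷ 0.2 units/mL = 6 mL/hr
Volume infused = 6 mL/hr × 14.1 hr = 84.6 mL
Volume remaining = 200 − 84.6 = 115.4 mL
Drug remaining = 115.4 mL × 0.2 units/mL = 23.08 units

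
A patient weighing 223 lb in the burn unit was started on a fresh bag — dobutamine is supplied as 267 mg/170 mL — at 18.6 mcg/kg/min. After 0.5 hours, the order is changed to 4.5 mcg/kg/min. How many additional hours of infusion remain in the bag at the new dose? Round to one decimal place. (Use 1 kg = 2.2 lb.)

7.7 hours

Initial rate:
Weight = 223 lb ÷ 2.2 lb/kg = 101.3636 kg
Dose = 18.6 mcg/kg/min × 101.3636 kg = 1885.364 mcg/min
1885.364 mcg/min × 60 min/hr = 113121.8 mcg/hr
Concentration = 267 mg ÷ 170 mL = 1.570588 mg/mL = 1570.588 mcg/mL
Rate = 113121.8 mcg/hr ÷ 1570.588 mcg/mL = 72.02513 mL/hr
Volume infused so far = 72.02513 mL/hr × 0.5 hr = 36.01256 mL
Volume remaining = 170 − 36.01256 = 133.9874 mL
New rate:
Dose = 4.5 mcg/kg/min × 101.3636 kg = 456.1364 mcg/min
456.1364 mcg/min × 60 min/hr = 27368.18 mcg/hr
Rate = 27368.18 mcg/hr ÷ 1570.588 mcg/mL = 17.42543 mL/hr
Time remaining = 133.9874 mL ÷ 17.42543 mL/hr = 7.689188 hr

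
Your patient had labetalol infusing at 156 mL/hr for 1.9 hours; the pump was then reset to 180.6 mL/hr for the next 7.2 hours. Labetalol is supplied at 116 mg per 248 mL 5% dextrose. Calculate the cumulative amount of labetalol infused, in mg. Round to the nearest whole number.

747 mg

Concentration = 116 mg ÷ 248 mL = 0.4677419 mg/mL
Stage 1: 156 mL/hr × 1.9 hr = 296.4 mL → 296.4 mL × 0.4677419 mg/mL = 138.6387 mg
Stage 2: 180.6 mL/hr × 7.2 hr = 1300.32 mL → 1300.32 mL × 0.4677419 mg/mL = 608.2142 mg
Total = 138.6387 + 608.2142 = 746.8529 mg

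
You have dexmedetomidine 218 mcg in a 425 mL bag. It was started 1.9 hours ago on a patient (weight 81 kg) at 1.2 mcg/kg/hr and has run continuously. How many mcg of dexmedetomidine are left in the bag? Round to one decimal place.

Dose = 1.2 mcg/kg/hr × 81 kg = 97.2 mcg/hr
Concentration = 218 mcg ÷ 425 mL = 0.5129412 mcg/mL
Rate = 97.2 mcg/hr ÷ 0.5129412 mcg/mL = 189.4954 mL/hr
Volume infused = 189.4954 mL/hr × 1.9 hr = 360.0413 mL
Volume remaining = 425 − 360.0413 = 64.95872 mL
Drug remaining = 64.95872 mL × 0.5129412 mcg/mL = 33.32 mcg

33.3 mcg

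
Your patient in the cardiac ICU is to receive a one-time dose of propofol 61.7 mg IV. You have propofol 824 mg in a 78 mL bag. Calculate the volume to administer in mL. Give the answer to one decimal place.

Concentration = 824 mg ÷ 78 mL = 10.5641 mg/mL
Volume = 61.7 mg ÷ 10.5641 mg/mL = 5.840534 mL

5.8 mL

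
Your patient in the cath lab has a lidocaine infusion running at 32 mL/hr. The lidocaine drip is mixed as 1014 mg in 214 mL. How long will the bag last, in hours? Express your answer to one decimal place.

6.7 hours

Duration = 214 mL ÷ 32 mL/hr = 6.6875 hr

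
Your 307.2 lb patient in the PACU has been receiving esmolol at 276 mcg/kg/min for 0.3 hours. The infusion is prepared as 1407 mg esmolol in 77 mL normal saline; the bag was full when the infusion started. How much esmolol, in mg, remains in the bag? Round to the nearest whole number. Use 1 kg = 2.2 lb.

Weight = 307.2 lb ÷ 2.2 lb/kg = 139.6364 kg
Dose = 276 mcg/kg/min × 139.6364 kg = 38539.64 mcg/min
38539.64 mcg/min × 60 min/hr = 2312378 mcg/hr
Concentration = 1407 mg ÷ 77 mL = 18.27273 mg/mL = 18272.73 mcg/mL
Rate = 2312378 mcg/hr ÷ 18272.73 mcg/mL = 126.5481 mL/hr
Volume infused = 126.5481 mL/hr × 0.3 hr = 37.96442 mL
Volume remaining = 77 − 37.96442 = 39.03558 mL
Drug remaining = 39.03558 mL × 18272.73 mcg/mL = 713286.5 mcg = 713.2865 mg

713 mg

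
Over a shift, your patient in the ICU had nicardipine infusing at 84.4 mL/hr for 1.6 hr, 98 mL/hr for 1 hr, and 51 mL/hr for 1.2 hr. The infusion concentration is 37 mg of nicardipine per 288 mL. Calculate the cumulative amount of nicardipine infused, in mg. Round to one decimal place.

37.8 mg

Concentration = 37 mg ÷ 288 mL = 0.1284722 mg/mL
Stage 1: 84.4 mL/hr × 1.6 hr = 135.04 mL → 135.04 mL × 0.1284722 mg/mL = 17.34889 mg
Stage 2: 98 mL/hr × 1 hr = 98 mL → 98 mL × 0.1284722 mg/mL = 12.59028 mg
Stage 3: 51 mL/hr × 1.2 hr = 61.2 mL → 61.2 mL × 0.1284722 mg/mL = 7.8625 mg
Total = 17.34889 + 12.59028 + 7.8625 = 37.80167 mg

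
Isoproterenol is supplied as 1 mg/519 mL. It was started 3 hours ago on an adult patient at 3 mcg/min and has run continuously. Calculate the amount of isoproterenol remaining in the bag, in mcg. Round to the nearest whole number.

3 mcg/min × 60 min/hr = 180 mcg/hr
Concentration = 1 mg ÷ 519 mL = 0.001926782 mg/mL = 1.926782 mcg/mL
Rate = 180 mcg/hr ÷ 1.926782 mcg/mL = 93.42 mL/hr
Volume infused = 93.42 mL/hr × 3 hr = 280.26 mL
Volume remaining = 519 − 280.26 = 238.74 mL
Drug remaining = 238.74 mL × 1.926782 mcg/mL = 460 mcg

460 mcg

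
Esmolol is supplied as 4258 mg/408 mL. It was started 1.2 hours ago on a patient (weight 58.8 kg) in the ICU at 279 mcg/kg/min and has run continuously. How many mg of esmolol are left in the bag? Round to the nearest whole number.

Dose = 279 mcg/kg/min × 58.8 kg = 16405.2 mcg/min
16405.2 mcg/min × 60 min/hr = 984312 mcg/hr
Concentration = 4258 mg ÷ 408 mL = 10.43627 mg/mL = 10436.27 mcg/mL
Rate = 984312 mcg/hr ÷ 10436.27 mcg/mL = 94.31642 mL/hr
Volume infused = 94.31642 mL/hr × 1.2 hr = 113.1797 mL
Volume remaining = 408 − 113.1797 = 294.8203 mL
Drug remaining = 294.8203 mL × 10436.27 mcg/mL = 3076826 mcg = 3076.826 mg

3077 mg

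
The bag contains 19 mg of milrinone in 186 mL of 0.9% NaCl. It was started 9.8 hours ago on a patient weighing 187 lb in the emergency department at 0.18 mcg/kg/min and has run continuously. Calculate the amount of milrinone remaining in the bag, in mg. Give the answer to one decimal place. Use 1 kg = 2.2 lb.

Weight = 187 lb ÷ 2.2 lb/kg = 85 kg
Dose = 0.18 mcg/kg/min × 85 kg = 15.3 mcg/min
15.3 mcg/min × 60 min/hr = 918 mcg/hr
Concentration = 19 mg ÷ 186 mL = 0.1021505 mg/mL = 102.1505 mcg/mL
Rate = 918 mcg/hr ÷ 102.1505 mcg/mL = 8.986737 mL/hr
Volume infused = 8.986737 mL/hr × 9.8 hr = 88.07002 mL
Volume remaining = 186 − 88.07002 = 97.92998 mL
Drug remaining = 97.92998 mL × 102.1505 mcg/mL = 10003.6 mcg = 10.0036 mg

10.0 mg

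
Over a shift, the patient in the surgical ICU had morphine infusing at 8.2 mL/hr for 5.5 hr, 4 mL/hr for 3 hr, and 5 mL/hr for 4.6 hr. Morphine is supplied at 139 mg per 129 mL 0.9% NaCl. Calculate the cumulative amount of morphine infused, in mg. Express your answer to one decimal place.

Concentration = 139 mg ÷ 129 mL = 1.077519 mg/mL
Stage 1: 8.2 mL/hr × 5.5 hr = 45.1 mL → 45.1 mL × 1.077519 mg/mL = 48.59612 mg
Stage 2: 4 mL/hr × 3 hr = 12 mL → 12 mL × 1.077519 mg/mL = 12.93023 mg
Stage 3: 5 mL/hr × 4.6 hr = 23 mL → 23 mL × 1.077519 mg/mL = 24.78295 mg
Total = 48.59612 + 12.93023 + 24.78295 = 86.3093 mg

86.3 mg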